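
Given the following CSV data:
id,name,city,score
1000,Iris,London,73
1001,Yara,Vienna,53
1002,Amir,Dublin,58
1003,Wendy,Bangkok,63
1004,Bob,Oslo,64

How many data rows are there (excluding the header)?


Counting rows (excluding header):
Header: id,name,city,score
Data rows: 5

ANSWER: 5


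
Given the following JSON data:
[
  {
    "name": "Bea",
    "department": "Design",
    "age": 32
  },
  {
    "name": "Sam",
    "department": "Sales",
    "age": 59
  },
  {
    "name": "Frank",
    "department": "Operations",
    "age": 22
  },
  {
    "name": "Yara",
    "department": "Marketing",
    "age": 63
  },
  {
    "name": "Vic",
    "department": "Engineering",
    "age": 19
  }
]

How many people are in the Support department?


Scanning records for department = Support
  No matches found
Count: 0

ANSWER: 0


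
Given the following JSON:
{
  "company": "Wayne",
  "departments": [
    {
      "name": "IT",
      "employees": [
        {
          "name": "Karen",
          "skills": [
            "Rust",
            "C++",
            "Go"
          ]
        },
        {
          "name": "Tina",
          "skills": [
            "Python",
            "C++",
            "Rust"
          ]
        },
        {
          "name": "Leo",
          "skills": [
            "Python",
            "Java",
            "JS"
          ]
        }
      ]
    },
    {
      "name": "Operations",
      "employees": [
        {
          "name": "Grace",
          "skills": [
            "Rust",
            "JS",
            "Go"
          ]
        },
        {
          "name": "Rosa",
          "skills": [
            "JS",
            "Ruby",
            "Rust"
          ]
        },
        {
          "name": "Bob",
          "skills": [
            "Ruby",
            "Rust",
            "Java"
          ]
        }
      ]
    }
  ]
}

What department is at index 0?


Path: departments[0].name
Value: IT

ANSWER: IT


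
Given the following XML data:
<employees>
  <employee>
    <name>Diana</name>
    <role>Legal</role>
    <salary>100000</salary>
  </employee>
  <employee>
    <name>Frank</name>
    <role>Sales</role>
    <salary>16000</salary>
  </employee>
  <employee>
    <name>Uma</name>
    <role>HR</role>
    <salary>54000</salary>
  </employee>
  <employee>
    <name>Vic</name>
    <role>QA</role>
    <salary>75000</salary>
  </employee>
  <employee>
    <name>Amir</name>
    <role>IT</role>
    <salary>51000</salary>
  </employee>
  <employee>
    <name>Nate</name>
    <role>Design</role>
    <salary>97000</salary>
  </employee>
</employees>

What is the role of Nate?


Searching for <employee> with <name>Nate</name>
Found at position 6
<role>Design</role>

ANSWER: Design


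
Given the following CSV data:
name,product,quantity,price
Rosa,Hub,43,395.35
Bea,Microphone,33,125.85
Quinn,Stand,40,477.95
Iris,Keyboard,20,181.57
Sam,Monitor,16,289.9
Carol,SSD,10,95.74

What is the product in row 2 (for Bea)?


Row 2: Bea
Column 'product' = Microphone

ANSWER: Microphone


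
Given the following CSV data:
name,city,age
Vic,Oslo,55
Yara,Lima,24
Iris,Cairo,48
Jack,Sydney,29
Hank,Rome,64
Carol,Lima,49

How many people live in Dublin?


Scanning city column for 'Dublin':
Total matches: 0

ANSWER: 0


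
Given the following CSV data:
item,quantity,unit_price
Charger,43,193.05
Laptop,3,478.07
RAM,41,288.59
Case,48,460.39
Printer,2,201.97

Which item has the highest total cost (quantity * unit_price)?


Computing row totals:
  Charger: 8301.15
  Laptop: 1434.21
  RAM: 11832.19
  Case: 22098.72
  Printer: 403.94
Maximum: Case (22098.72)

ANSWER: Case


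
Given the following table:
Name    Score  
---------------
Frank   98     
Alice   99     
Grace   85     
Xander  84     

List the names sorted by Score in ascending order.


Sorting by Score (ascending):
  Xander: 84
  Grace: 85
  Frank: 98
  Alice: 99


ANSWER: Xander, Grace, Frank, Alice


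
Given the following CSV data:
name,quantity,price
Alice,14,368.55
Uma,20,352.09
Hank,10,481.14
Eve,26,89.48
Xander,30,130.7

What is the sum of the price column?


Values in 'price' column:
  Row 1: 368.55
  Row 2: 352.09
  Row 3: 481.14
  Row 4: 89.48
  Row 5: 130.7
Sum = 368.55 + 352.09 + 481.14 + 89.48 + 130.7 = 1421.96

ANSWER: 1421.96


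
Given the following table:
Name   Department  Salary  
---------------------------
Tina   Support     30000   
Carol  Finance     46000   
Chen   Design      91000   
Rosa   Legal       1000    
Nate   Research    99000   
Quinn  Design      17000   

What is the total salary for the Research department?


Research department members:
  Nate: 99000
Total = 99000 = 99000

ANSWER: 99000


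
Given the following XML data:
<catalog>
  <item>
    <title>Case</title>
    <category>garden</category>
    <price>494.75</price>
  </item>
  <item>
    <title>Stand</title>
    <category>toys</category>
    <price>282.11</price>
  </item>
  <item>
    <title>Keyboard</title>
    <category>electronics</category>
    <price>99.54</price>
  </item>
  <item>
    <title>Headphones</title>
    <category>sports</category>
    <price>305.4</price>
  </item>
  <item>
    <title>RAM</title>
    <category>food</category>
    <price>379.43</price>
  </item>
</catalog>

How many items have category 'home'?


Scanning <item> elements for <category>home</category>:
Count: 0

ANSWER: 0


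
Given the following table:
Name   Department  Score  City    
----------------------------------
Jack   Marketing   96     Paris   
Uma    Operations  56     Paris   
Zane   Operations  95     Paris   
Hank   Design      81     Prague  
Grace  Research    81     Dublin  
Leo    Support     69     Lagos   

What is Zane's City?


Row 3: Zane
City = Paris

ANSWER: Paris


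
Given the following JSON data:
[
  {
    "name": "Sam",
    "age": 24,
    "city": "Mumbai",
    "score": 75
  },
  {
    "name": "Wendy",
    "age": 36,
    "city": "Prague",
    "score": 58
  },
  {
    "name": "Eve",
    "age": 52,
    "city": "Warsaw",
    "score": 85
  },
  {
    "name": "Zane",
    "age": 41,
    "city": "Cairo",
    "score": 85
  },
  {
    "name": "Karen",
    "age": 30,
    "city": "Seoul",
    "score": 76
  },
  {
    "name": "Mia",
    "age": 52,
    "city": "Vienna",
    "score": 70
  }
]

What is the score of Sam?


Looking up record where name = Sam
Record index: 0
Field 'score' = 75

ANSWER: 75


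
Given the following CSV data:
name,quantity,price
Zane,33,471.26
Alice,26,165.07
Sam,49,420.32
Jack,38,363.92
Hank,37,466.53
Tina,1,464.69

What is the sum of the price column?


Values in 'price' column:
  Row 1: 471.26
  Row 2: 165.07
  Row 3: 420.32
  Row 4: 363.92
  Row 5: 466.53
  Row 6: 464.69
Sum = 471.26 + 165.07 + 420.32 + 363.92 + 466.53 + 464.69 = 2351.79

ANSWER: 2351.79


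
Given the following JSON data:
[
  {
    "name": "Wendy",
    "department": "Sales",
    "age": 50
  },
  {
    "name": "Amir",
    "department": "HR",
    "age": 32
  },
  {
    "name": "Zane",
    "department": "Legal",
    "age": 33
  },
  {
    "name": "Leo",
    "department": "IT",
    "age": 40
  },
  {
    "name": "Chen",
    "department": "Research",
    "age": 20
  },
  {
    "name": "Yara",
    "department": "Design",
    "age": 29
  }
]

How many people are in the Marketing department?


Scanning records for department = Marketing
  No matches found
Count: 0

ANSWER: 0


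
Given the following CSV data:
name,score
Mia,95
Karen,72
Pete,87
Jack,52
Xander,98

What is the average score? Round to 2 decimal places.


Scores: 95, 72, 87, 52, 98
Sum = 404
Count = 5
Average = 404 / 5 = 80.80

ANSWER: 80.80


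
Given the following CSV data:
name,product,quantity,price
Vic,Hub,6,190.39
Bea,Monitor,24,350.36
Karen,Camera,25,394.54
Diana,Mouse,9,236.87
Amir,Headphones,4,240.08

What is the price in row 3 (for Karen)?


Row 3: Karen
Column 'price' = 394.54

ANSWER: 394.54


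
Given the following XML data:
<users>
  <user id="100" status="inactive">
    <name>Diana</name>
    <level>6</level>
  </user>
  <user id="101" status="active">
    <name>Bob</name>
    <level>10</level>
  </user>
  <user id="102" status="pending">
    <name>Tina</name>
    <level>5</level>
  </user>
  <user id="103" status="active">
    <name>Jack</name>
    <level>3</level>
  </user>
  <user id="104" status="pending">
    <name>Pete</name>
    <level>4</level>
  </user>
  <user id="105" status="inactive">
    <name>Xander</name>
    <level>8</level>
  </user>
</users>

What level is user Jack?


Finding user: Jack
<level>3</level>

ANSWER: 3


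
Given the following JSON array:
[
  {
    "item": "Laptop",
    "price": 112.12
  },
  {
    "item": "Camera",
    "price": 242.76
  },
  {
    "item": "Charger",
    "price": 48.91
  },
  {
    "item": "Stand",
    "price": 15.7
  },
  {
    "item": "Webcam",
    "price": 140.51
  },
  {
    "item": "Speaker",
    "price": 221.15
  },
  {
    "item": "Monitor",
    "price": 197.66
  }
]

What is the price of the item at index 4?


Array index 4 -> Webcam
price = 140.51

ANSWER: 140.51


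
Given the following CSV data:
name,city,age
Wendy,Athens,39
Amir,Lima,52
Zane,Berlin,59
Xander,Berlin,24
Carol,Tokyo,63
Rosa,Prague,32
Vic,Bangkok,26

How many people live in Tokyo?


Scanning city column for 'Tokyo':
  Row 5: Carol -> MATCH
Total matches: 1

ANSWER: 1


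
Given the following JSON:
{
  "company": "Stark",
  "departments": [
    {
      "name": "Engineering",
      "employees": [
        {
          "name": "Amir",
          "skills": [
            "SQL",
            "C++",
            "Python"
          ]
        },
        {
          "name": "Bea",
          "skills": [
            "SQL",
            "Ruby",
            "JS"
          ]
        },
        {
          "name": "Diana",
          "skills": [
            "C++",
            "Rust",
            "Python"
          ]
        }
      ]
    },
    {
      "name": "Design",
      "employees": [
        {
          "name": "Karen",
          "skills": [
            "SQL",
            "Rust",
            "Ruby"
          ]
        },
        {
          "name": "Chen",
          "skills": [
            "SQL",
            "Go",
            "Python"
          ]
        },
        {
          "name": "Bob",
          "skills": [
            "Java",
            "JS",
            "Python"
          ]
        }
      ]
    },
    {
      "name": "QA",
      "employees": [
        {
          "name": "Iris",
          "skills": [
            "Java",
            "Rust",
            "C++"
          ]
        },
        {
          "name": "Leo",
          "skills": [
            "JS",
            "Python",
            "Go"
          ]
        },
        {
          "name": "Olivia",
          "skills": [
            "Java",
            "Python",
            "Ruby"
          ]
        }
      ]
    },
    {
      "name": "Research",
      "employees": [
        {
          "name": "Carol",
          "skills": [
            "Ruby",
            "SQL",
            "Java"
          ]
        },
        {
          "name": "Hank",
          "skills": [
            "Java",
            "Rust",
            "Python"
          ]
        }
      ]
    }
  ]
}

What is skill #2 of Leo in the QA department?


Path: departments[2].employees[1].skills[1]
Value: Python

ANSWER: Python


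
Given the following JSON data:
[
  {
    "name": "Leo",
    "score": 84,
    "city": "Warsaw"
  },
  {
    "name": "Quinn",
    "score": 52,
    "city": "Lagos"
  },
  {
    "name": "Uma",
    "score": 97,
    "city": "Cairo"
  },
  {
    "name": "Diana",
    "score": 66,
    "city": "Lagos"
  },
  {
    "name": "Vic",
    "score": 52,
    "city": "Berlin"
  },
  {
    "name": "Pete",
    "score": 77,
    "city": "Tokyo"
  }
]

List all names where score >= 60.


Filtering records where score >= 60:
  Leo (score=84) -> YES
  Quinn (score=52) -> no
  Uma (score=97) -> YES
  Diana (score=66) -> YES
  Vic (score=52) -> no
  Pete (score=77) -> YES


ANSWER: Leo, Uma, Diana, Pete


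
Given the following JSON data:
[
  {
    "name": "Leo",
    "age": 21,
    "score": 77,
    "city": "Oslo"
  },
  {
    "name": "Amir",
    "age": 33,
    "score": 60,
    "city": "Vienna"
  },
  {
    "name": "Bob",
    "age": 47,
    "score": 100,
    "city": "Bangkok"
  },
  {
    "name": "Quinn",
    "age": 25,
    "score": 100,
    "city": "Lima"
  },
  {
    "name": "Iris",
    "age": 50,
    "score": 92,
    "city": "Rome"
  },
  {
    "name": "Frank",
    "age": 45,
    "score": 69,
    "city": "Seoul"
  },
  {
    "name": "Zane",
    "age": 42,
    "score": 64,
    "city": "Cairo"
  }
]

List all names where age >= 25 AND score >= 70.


Checking both conditions:
  Leo (age=21, score=77) -> no
  Amir (age=33, score=60) -> no
  Bob (age=47, score=100) -> YES
  Quinn (age=25, score=100) -> YES
  Iris (age=50, score=92) -> YES
  Frank (age=45, score=69) -> no
  Zane (age=42, score=64) -> no


ANSWER: Bob, Quinn, Iris


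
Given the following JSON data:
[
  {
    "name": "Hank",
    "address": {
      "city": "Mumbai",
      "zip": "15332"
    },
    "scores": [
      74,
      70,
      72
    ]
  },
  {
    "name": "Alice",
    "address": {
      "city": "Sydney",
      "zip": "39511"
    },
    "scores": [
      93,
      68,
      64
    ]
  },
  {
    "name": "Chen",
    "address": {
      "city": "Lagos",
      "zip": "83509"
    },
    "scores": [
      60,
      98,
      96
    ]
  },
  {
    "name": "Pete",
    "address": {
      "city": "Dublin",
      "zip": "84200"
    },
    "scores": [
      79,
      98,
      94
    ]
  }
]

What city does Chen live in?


Path: records[2].address.city
Value: Lagos

ANSWER: Lagos


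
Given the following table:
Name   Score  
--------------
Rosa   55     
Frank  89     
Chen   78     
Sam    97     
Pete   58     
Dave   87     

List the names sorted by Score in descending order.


Sorting by Score (descending):
  Sam: 97
  Frank: 89
  Dave: 87
  Chen: 78
  Pete: 58
  Rosa: 55


ANSWER: Sam, Frank, Dave, Chen, Pete, Rosa


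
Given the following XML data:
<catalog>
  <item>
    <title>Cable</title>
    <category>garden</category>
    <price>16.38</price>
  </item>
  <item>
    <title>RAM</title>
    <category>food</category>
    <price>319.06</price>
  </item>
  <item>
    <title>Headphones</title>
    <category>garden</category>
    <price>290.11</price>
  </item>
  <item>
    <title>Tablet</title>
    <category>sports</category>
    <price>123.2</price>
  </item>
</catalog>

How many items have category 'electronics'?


Scanning <item> elements for <category>electronics</category>:
Count: 0

ANSWER: 0


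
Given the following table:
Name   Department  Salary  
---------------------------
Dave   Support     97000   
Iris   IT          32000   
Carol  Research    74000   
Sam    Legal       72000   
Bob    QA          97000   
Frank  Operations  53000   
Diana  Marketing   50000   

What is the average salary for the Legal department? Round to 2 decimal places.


Legal department members:
  Sam: 72000
Sum = 72000
Count = 1
Average = 72000 / 1 = 72000.00

ANSWER: 72000.00


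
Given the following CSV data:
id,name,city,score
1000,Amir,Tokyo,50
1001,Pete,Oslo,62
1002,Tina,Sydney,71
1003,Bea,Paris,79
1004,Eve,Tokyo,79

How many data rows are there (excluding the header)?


Counting rows (excluding header):
Header: id,name,city,score
Data rows: 5

ANSWER: 5


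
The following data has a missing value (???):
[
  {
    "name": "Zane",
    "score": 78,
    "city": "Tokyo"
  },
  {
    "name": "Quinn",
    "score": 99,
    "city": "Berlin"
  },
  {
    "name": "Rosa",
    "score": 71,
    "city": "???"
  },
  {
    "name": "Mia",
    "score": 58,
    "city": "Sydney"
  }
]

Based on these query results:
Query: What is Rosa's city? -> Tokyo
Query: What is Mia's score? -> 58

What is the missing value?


The missing value is Rosa's city
From query: Rosa's city = Tokyo

ANSWER: Tokyo


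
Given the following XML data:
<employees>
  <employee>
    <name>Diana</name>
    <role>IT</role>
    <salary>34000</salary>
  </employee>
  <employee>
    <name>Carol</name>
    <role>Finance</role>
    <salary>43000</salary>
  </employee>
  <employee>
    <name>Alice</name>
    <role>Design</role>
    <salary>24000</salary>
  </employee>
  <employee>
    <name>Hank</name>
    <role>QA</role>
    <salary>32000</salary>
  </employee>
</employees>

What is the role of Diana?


Searching for <employee> with <name>Diana</name>
Found at position 1
<role>IT</role>

ANSWER: IT


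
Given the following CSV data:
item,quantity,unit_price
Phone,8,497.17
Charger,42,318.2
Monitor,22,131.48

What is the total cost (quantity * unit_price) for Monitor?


Row: Monitor
quantity = 22
unit_price = 131.48
total = 22 * 131.48 = 2892.56

ANSWER: 2892.56


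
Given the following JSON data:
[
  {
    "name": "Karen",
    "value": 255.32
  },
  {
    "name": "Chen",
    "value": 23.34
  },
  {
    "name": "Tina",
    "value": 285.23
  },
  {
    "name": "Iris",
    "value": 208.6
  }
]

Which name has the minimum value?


Comparing values:
  Karen: 255.32
  Chen: 23.34
  Tina: 285.23
  Iris: 208.6
Minimum: Chen (23.34)

ANSWER: Chen


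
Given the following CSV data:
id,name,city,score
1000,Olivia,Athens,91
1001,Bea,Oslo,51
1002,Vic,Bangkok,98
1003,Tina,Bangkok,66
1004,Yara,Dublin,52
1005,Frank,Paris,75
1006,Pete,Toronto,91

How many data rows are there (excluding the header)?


Counting rows (excluding header):
Header: id,name,city,score
Data rows: 7

ANSWER: 7


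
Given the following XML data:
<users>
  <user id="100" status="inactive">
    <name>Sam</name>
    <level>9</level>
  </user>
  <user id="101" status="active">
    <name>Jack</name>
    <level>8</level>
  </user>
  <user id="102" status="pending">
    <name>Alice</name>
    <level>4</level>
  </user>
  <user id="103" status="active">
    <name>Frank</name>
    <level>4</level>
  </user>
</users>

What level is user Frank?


Finding user: Frank
<level>4</level>

ANSWER: 4


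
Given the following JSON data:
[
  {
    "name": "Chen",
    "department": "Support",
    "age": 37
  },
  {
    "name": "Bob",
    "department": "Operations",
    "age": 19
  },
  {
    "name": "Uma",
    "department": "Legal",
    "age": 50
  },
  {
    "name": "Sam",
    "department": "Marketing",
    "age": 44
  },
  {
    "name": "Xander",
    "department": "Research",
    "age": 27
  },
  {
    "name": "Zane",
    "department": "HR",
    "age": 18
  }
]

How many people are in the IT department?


Scanning records for department = IT
  No matches found
Count: 0

ANSWER: 0


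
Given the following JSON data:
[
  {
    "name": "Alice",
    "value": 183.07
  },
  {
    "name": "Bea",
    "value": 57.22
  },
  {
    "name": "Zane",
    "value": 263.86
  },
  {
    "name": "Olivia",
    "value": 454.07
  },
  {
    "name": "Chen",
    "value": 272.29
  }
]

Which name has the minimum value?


Comparing values:
  Alice: 183.07
  Bea: 57.22
  Zane: 263.86
  Olivia: 454.07
  Chen: 272.29
Minimum: Bea (57.22)

ANSWER: Bea


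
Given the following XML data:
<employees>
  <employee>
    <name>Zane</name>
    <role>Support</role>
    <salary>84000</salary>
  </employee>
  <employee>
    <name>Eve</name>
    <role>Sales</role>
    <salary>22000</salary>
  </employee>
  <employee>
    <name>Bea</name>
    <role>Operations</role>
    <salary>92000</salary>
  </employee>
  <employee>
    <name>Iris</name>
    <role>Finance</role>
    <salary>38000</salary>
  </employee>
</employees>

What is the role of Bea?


Searching for <employee> with <name>Bea</name>
Found at position 3
<role>Operations</role>

ANSWER: Operations


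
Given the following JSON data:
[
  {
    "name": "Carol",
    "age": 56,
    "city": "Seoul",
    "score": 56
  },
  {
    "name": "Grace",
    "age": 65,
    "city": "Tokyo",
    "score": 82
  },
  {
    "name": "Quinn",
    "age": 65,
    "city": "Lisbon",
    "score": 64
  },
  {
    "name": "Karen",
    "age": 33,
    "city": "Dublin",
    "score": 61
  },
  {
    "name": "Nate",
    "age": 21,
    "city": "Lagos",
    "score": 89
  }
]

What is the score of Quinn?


Looking up record where name = Quinn
Record index: 2
Field 'score' = 64

ANSWER: 64


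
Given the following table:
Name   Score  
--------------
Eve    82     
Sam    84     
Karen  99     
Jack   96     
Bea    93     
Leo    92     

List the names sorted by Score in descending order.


Sorting by Score (descending):
  Karen: 99
  Jack: 96
  Bea: 93
  Leo: 92
  Sam: 84
  Eve: 82


ANSWER: Karen, Jack, Bea, Leo, Sam, Eve


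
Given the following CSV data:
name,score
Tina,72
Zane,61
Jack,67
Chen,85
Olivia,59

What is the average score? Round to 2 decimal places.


Scores: 72, 61, 67, 85, 59
Sum = 344
Count = 5
Average = 344 / 5 = 68.80

ANSWER: 68.80


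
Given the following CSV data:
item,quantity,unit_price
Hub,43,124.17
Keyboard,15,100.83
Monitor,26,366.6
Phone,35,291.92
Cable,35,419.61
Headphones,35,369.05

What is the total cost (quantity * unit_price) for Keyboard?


Row: Keyboard
quantity = 15
unit_price = 100.83
total = 15 * 100.83 = 1512.45

ANSWER: 1512.45


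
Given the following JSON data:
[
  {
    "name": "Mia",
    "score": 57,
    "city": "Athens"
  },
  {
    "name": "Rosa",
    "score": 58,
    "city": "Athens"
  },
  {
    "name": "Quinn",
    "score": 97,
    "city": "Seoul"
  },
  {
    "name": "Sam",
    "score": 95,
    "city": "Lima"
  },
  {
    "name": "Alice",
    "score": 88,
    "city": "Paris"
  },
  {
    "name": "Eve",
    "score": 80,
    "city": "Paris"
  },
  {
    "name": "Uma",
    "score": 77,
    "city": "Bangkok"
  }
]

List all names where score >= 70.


Filtering records where score >= 70:
  Mia (score=57) -> no
  Rosa (score=58) -> no
  Quinn (score=97) -> YES
  Sam (score=95) -> YES
  Alice (score=88) -> YES
  Eve (score=80) -> YES
  Uma (score=77) -> YES


ANSWER: Quinn, Sam, Alice, Eve, Uma


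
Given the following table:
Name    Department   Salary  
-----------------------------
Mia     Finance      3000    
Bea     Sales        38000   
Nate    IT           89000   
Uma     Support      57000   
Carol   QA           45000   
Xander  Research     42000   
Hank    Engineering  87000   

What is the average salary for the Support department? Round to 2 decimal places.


Support department members:
  Uma: 57000
Sum = 57000
Count = 1
Average = 57000 / 1 = 57000.00

ANSWER: 57000.00


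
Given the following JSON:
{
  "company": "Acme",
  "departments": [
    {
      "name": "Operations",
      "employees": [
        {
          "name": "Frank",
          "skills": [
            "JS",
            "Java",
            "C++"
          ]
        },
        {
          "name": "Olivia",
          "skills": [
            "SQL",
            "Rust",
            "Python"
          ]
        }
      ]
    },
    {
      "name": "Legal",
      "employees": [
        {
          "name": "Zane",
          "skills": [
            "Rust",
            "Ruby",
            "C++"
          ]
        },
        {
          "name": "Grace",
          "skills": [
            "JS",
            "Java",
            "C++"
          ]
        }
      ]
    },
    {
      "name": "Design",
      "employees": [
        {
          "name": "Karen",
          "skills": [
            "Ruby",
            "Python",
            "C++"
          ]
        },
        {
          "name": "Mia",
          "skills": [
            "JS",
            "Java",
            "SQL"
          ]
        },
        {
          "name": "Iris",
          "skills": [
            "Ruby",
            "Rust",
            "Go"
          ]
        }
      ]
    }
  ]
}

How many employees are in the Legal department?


Path: departments[1].employees
Count: 2

ANSWER: 2


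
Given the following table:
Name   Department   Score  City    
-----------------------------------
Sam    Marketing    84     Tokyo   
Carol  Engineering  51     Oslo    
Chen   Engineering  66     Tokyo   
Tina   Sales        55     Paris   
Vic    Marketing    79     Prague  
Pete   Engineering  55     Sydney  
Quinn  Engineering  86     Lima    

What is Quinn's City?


Row 7: Quinn
City = Lima

ANSWER: Lima


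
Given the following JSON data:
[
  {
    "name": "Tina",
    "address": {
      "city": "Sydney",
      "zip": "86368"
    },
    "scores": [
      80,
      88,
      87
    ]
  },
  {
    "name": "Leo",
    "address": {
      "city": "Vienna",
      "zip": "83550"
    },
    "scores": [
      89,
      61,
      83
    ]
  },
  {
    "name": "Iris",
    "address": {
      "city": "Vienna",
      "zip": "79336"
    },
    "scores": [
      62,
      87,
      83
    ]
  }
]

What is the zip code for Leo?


Path: records[1].address.zip
Value: 83550

ANSWER: 83550


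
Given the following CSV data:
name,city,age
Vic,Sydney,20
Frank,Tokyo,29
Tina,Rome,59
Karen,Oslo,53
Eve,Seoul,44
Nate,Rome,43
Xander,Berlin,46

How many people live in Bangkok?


Scanning city column for 'Bangkok':
Total matches: 0

ANSWER: 0


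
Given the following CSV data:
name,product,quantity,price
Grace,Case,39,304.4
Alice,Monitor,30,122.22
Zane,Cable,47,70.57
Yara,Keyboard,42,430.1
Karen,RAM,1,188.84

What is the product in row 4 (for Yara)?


Row 4: Yara
Column 'product' = Keyboard

ANSWER: Keyboard


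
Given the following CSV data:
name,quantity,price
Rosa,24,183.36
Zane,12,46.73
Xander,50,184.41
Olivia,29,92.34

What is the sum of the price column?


Values in 'price' column:
  Row 1: 183.36
  Row 2: 46.73
  Row 3: 184.41
  Row 4: 92.34
Sum = 183.36 + 46.73 + 184.41 + 92.34 = 506.84

ANSWER: 506.84


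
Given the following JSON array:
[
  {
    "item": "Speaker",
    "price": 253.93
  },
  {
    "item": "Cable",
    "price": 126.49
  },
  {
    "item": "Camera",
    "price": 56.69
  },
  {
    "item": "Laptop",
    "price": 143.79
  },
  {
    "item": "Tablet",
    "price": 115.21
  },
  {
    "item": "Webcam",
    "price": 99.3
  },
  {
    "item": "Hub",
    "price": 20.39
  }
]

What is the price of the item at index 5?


Array index 5 -> Webcam
price = 99.3

ANSWER: 99.3


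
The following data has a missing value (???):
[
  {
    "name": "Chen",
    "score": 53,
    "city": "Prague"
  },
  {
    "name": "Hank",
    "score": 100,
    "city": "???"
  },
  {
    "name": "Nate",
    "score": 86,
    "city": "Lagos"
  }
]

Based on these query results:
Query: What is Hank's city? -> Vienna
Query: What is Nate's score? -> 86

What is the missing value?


The missing value is Hank's city
From query: Hank's city = Vienna

ANSWER: Vienna


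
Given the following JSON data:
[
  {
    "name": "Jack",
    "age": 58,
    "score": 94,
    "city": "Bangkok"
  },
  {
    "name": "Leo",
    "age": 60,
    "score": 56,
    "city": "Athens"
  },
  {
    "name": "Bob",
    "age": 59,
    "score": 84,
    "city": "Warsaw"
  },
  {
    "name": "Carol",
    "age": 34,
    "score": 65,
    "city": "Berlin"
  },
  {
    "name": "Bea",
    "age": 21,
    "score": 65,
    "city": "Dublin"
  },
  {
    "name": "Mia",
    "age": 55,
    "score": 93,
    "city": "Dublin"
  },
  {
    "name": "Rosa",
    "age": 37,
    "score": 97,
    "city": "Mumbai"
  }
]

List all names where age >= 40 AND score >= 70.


Checking both conditions:
  Jack (age=58, score=94) -> YES
  Leo (age=60, score=56) -> no
  Bob (age=59, score=84) -> YES
  Carol (age=34, score=65) -> no
  Bea (age=21, score=65) -> no
  Mia (age=55, score=93) -> YES
  Rosa (age=37, score=97) -> no


ANSWER: Jack, Bob, Mia


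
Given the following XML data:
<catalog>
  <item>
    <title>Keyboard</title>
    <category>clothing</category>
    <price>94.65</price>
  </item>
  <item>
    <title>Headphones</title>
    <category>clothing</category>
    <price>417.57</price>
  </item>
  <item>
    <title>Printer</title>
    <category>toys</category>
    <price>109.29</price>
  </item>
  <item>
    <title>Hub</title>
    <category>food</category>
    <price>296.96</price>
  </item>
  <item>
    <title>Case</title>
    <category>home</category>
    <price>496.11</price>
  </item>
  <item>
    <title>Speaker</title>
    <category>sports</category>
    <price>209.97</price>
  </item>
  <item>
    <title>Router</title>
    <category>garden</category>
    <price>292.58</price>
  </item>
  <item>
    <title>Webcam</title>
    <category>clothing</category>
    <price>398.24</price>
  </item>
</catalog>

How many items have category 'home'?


Scanning <item> elements for <category>home</category>:
  Item 5: Case -> MATCH
Count: 1

ANSWER: 1


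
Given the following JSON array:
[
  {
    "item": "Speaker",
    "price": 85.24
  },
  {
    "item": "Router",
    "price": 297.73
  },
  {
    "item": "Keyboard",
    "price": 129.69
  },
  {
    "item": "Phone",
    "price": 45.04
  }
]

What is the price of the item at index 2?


Array index 2 -> Keyboard
price = 129.69

ANSWER: 129.69


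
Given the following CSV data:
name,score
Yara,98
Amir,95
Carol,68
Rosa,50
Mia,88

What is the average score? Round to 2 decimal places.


Scores: 98, 95, 68, 50, 88
Sum = 399
Count = 5
Average = 399 / 5 = 79.80

ANSWER: 79.80


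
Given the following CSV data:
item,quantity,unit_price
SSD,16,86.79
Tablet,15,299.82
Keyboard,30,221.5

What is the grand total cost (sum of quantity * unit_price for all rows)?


Computing row totals:
  SSD: 16 * 86.79 = 1388.64
  Tablet: 15 * 299.82 = 4497.3
  Keyboard: 30 * 221.5 = 6645.0
Grand total = 1388.64 + 4497.3 + 6645.0 = 12530.94

ANSWER: 12530.94


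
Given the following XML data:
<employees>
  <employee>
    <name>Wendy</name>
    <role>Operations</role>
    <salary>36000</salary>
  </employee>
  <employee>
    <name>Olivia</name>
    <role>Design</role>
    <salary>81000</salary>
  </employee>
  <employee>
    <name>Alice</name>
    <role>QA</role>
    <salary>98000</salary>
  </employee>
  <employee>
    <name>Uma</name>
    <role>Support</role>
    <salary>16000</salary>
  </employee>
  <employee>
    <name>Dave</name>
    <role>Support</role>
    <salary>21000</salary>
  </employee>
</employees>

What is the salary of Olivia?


Searching for <employee> with <name>Olivia</name>
Found at position 2
<salary>81000</salary>

ANSWER: 81000


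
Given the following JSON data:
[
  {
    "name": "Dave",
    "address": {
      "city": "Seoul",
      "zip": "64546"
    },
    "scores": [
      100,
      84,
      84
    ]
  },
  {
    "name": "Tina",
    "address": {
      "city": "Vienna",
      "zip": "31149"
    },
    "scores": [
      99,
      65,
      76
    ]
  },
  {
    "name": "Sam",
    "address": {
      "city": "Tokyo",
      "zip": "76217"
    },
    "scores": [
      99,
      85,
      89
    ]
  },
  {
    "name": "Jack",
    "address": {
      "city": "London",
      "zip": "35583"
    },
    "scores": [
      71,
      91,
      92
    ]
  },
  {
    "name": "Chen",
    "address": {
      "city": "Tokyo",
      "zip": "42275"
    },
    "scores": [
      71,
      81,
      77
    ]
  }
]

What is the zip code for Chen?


Path: records[4].address.zip
Value: 42275

ANSWER: 42275


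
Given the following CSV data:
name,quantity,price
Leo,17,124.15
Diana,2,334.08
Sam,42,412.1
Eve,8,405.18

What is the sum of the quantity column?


Values in 'quantity' column:
  Row 1: 17
  Row 2: 2
  Row 3: 42
  Row 4: 8
Sum = 17 + 2 + 42 + 8 = 69

ANSWER: 69


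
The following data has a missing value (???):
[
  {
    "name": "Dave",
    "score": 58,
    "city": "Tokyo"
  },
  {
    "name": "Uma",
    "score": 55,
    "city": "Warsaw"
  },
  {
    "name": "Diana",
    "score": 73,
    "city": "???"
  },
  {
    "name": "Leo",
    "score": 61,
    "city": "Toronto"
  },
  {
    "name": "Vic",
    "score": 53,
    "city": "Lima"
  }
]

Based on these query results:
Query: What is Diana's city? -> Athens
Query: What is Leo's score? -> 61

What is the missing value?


The missing value is Diana's city
From query: Diana's city = Athens

ANSWER: Athens


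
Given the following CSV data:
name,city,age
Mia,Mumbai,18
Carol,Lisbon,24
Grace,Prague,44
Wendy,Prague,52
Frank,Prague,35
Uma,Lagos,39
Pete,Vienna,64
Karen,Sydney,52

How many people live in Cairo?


Scanning city column for 'Cairo':
Total matches: 0

ANSWER: 0


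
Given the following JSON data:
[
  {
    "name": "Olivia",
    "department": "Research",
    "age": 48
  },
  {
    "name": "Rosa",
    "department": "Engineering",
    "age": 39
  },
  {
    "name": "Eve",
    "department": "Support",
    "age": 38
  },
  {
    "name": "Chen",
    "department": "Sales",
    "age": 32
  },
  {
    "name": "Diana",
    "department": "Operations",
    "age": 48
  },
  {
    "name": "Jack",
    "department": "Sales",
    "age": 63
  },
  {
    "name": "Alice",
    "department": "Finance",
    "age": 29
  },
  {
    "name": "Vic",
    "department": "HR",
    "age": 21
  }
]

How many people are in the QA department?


Scanning records for department = QA
  No matches found
Count: 0

ANSWER: 0


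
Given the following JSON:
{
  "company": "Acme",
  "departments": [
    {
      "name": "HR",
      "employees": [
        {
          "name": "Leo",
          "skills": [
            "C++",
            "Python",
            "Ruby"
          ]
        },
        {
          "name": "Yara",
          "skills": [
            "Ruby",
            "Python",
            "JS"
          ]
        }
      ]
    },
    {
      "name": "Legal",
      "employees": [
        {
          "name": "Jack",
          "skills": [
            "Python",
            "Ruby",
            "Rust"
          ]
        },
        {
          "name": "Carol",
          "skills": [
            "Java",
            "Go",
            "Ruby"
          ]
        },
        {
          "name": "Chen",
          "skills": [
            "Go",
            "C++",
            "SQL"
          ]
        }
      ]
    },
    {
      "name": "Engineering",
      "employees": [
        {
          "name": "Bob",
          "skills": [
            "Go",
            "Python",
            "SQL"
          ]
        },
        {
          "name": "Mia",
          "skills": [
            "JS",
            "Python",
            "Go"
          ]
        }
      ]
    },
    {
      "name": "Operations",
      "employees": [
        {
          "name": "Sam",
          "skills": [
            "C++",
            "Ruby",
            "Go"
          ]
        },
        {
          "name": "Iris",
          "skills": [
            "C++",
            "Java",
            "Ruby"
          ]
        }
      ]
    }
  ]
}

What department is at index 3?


Path: departments[3].name
Value: Operations

ANSWER: Operations


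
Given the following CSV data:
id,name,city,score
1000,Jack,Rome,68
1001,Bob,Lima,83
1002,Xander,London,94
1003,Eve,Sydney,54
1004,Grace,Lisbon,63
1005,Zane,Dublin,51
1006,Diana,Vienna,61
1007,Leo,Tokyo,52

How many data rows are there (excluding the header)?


Counting rows (excluding header):
Header: id,name,city,score
Data rows: 8

ANSWER: 8


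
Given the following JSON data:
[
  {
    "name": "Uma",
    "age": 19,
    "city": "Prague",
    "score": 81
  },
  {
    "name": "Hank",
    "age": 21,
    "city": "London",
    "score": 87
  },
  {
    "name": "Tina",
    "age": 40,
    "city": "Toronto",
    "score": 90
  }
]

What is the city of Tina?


Looking up record where name = Tina
Record index: 2
Field 'city' = Toronto

ANSWER: Toronto


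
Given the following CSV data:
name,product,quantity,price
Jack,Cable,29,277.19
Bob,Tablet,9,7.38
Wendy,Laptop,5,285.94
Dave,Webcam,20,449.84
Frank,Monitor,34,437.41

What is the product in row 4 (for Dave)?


Row 4: Dave
Column 'product' = Webcam

ANSWER: Webcam


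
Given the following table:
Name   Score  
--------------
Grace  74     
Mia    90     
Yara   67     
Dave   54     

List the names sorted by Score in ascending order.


Sorting by Score (ascending):
  Dave: 54
  Yara: 67
  Grace: 74
  Mia: 90


ANSWER: Dave, Yara, Grace, Mia


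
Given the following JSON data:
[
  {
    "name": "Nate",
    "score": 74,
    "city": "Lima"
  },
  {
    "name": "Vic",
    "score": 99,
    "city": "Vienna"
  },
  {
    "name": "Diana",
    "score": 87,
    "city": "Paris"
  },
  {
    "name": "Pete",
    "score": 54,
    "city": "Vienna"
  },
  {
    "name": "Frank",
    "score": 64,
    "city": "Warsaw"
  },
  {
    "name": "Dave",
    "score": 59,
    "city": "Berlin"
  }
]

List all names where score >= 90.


Filtering records where score >= 90:
  Nate (score=74) -> no
  Vic (score=99) -> YES
  Diana (score=87) -> no
  Pete (score=54) -> no
  Frank (score=64) -> no
  Dave (score=59) -> no


ANSWER: Vic


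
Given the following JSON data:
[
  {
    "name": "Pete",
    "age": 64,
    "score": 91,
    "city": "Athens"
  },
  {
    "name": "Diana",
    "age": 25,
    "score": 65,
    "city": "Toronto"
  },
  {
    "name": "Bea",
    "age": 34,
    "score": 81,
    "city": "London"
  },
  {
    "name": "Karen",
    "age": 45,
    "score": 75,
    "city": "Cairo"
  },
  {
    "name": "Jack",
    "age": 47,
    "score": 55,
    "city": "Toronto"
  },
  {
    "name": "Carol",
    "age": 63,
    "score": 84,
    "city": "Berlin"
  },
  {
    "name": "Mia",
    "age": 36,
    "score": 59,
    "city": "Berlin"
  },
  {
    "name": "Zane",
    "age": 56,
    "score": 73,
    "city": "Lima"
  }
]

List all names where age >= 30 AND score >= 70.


Checking both conditions:
  Pete (age=64, score=91) -> YES
  Diana (age=25, score=65) -> no
  Bea (age=34, score=81) -> YES
  Karen (age=45, score=75) -> YES
  Jack (age=47, score=55) -> no
  Carol (age=63, score=84) -> YES
  Mia (age=36, score=59) -> no
  Zane (age=56, score=73) -> YES


ANSWER: Pete, Bea, Karen, Carol, Zane


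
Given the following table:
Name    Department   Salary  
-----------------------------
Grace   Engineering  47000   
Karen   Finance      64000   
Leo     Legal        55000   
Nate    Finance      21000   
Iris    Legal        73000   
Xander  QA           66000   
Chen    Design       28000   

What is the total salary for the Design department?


Design department members:
  Chen: 28000
Total = 28000 = 28000

ANSWER: 28000


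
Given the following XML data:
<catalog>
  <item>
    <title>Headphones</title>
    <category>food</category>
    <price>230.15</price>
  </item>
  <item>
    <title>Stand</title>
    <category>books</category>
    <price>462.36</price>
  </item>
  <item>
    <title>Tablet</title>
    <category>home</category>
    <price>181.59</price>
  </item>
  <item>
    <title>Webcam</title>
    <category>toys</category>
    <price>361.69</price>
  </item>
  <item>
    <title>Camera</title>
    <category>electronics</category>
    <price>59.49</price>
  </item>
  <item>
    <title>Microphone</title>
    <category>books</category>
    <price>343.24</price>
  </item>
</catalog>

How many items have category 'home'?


Scanning <item> elements for <category>home</category>:
  Item 3: Tablet -> MATCH
Count: 1

ANSWER: 1


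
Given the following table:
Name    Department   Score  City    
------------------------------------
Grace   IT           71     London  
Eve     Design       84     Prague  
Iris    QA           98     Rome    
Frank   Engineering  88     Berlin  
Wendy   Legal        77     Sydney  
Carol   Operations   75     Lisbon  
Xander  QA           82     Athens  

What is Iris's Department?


Row 3: Iris
Department = QA

ANSWER: QA


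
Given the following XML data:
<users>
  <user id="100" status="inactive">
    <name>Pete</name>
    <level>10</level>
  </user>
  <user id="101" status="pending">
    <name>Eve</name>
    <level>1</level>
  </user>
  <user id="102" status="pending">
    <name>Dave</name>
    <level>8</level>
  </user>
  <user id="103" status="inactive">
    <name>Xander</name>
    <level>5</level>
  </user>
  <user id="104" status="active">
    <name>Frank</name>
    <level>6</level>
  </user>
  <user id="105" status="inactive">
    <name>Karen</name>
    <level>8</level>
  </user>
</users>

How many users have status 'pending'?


Counting users with status='pending':
  Eve (id=101) -> MATCH
  Dave (id=102) -> MATCH
Count: 2

ANSWER: 2


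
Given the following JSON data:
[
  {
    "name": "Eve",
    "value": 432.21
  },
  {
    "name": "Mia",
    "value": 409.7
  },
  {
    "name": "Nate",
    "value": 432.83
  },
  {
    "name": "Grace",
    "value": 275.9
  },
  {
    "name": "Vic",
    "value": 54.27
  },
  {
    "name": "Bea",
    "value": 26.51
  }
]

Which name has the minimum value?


Comparing values:
  Eve: 432.21
  Mia: 409.7
  Nate: 432.83
  Grace: 275.9
  Vic: 54.27
  Bea: 26.51
Minimum: Bea (26.51)

ANSWER: Bea
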